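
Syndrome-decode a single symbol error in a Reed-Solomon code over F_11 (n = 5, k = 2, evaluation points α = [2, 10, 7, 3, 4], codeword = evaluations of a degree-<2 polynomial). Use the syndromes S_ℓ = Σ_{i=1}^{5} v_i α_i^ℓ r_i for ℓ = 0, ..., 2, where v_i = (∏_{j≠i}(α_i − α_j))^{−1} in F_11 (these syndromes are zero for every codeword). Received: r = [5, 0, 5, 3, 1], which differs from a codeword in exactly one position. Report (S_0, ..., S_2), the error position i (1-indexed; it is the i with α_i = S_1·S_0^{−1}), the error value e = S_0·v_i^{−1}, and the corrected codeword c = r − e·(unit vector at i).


S = (3, 10, 4), error at position 3, error magnitude e = 10, c = [5, 0, 6, 3, 1].

Step 1: column multipliers v_i = (∏_{j≠i}(α_i − α_j))^{−1} mod 11.
  i = 1 (α = 2): (2−10)(2−7)(2−3)(2−4) = (−8)·(−5)·(−1)·(−2) = 80 ≡ 3, so v_1 = 3^{−1} = 4 (mod 11).
  i = 2 (α = 10): (10−2)(10−7)(10−3)(10−4) = 8·3·7·6 = 1008 ≡ 7, so v_2 = 7^{−1} = 8 (mod 11).
  i = 3 (α = 7): (7−2)(7−10)(7−3)(7−4) = 5·(−3)·4·3 = −180 ≡ 7, so v_3 = 7^{−1} = 8 (mod 11).
  i = 4 (α = 3): (3−2)(3−10)(3−7)(3−4) = 1·(−7)·(−4)·(−1) = −28 ≡ 5, so v_4 = 5^{−1} = 9 (mod 11).
  i = 5 (α = 4): (4−2)(4−10)(4−7)(4−3) = 2·(−6)·(−3)·1 = 36 ≡ 3, so v_5 = 3^{−1} = 4 (mod 11).
  v = [4, 8, 8, 9, 4].
Step 2: syndromes of r = [5, 0, 5, 3, 1] (all sums mod 11).
  S_0 = Σ v_i r_i = 4·5 + 8·0 + 8·5 + 9·3 + 4·1 = 91 ≡ 3.
  S_1 = Σ v_i α_i r_i = 4·2·5 + 8·10·0 + 8·7·5 + 9·3·3 + 4·4·1 = 417 ≡ 10.
  α_i^2 mod 11 = [4, 1, 5, 9, 5].
  S_2 = Σ v_i α_i^2 r_i = 4·4·5 + 8·1·0 + 8·5·5 + 9·9·3 + 4·5·1 = 543 ≡ 4.
  S = (3, 10, 4) ≠ 0, so r is not a codeword (an error is present).
Step 3: locate the error. For a single error e at position i, S_ℓ = v_i·e·α_i^ℓ, so α_err = S_1/S_0.
  S_0^{−1} = 3^{−1} = 4 (mod 11), so α_err = 10·4 = 40 ≡ 7 = α_3. Error position i = 3.
  Consistency check: S_2/S_1 = 4·10 = 40 ≡ 7 = α_err ✓ (single-error assumption holds).
Step 4: error magnitude e = S_0/v_3 = S_0·∏_{j≠3}(α_3 − α_j) = 3·7 = 21 ≡ 10 (mod 11).
Step 5: correct position 3: c_3 = r_3 − e = 5 − 10 ≡ 6 (mod 11). Hence c = [5, 0, 6, 3, 1].
  Check: interpolating c through the α_i gives m(x) = 9 + 9·x (degree < 2) with m(α_i) = c_i for every i, so c is indeed a codeword.


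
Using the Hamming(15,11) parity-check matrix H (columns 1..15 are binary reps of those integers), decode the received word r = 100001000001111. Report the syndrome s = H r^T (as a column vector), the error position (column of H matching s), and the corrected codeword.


s = (0, 1, 1, 1)^T, error position = 7, corrected codeword c = 100001100001111

Compute s = H r^T mod 2 one row at a time:
  s_1 = 0 + 0 + 0 + 0 + 1 + 1 + 1 + 1 = 4 ≡ 0 (mod 2).
  s_2 = 0 + 0 + 1 + 0 + 1 + 1 + 1 + 1 = 5 ≡ 1 (mod 2).
  s_3 = 0 + 0 + 1 + 0 + 0 + 0 + 1 + 1 = 3 ≡ 1 (mod 2).
  s_4 = 1 + 0 + 0 + 0 + 0 + 0 + 1 + 1 = 3 ≡ 1 (mod 2).
s = (0, 1, 1, 1)^T — this equals column 7 of H (binary 0111), so error is at position 7.
Correct: flip bit 7 of r = 100001000001111 to get c = 100001100001111.


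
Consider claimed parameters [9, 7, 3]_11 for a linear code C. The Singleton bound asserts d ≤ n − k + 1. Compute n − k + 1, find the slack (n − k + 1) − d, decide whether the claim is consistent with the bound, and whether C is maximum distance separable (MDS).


Singleton RHS = n − k + 1 = 3, slack = 0, bound satisfied, MDS.

Singleton bound: d ≤ n − k + 1.
Here n = 9, k = 7, so n − k + 1 = 3.
Given d = 3, check d ≤ 3: YES.
Slack = (n − k + 1) − d = 0.
The code is MDS (slack = 0).
Description: the claimed parameters are [9, 7, 3]_11; such a code would be MDS (meets Singleton bound).


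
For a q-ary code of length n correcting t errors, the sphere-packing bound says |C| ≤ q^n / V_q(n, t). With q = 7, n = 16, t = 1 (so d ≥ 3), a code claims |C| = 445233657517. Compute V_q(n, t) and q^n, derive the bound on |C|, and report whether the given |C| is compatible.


V_q(n, t) = 97, q^n = 33232930569601, Hamming bound = 342607531645, |C| = 445233657517 > bound (violated).

Step 1: Compute V_q(n, t) = Σ_{j=0}^1 C(n, j) (q−1)^j.
  j = 0: C(16,0)·(6)^0 = 1·1 = 1.
  j = 1: C(16,1)·(6)^1 = 16·6 = 96.
  V_q(n, t) = 1 + 96 = 97.
Step 2: q^n = 7^16 = 33232930569601.
Step 3: Hamming bound ⌊q^n / V_q(n,t)⌋ = ⌊33232930569601/97⌋ = 342607531645.
Step 4: Compare |C| = 445233657517 to 342607531645: violated.
The claimed |C| lies above the Hamming bound, so no 7-ary code of length 16 with d ≥ 3 can have 445233657517 codewords.


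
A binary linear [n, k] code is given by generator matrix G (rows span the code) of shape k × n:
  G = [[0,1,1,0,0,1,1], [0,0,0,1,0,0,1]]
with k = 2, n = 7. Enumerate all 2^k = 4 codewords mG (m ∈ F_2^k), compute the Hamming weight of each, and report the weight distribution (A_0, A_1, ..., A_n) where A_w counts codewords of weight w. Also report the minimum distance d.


Weight distribution: A_0 = 1, A_2 = 1, A_4 = 2. Minimum distance d = 2.

Enumerate all 2^2 = 4 messages m ∈ F_2^2.
For each, compute codeword c = mG in F_2^7, then tally its weight.
  m = 00 → c = 0000000, weight = 0.
  m = 10 → c = 0110011, weight = 4.
  m = 01 → c = 0001001, weight = 2.
  m = 11 → c = 0111010, weight = 4.
Tally weights:
  weight 0: 1 codewords.
  weight 2: 1 codewords.
  weight 4: 2 codewords.
Minimum distance d = smallest w > 0 with A_w > 0 = 2.
Sanity: Σ A_w = 4 = 2^2 = 4 ✓.


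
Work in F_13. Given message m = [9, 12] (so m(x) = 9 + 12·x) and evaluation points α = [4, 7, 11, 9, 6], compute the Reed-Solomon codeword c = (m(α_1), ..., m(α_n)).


c = [5, 2, 11, 0, 3]

Message polynomial: m(x) = 9 + 12·x (mod 13).
For each evaluation point α_i, compute m(α_i) mod 13:
  α_1 = 4: Horner steps 12 → 5, so m(4) = 5.
  α_2 = 7: Horner steps 12 → 2, so m(7) = 2.
  α_3 = 11: Horner steps 12 → 11, so m(11) = 11.
  α_4 = 9: Horner steps 12 → 0, so m(9) = 0.
  α_5 = 6: Horner steps 12 → 3, so m(6) = 3.
Codeword c = [5, 2, 11, 0, 3] ∈ F_13^5.


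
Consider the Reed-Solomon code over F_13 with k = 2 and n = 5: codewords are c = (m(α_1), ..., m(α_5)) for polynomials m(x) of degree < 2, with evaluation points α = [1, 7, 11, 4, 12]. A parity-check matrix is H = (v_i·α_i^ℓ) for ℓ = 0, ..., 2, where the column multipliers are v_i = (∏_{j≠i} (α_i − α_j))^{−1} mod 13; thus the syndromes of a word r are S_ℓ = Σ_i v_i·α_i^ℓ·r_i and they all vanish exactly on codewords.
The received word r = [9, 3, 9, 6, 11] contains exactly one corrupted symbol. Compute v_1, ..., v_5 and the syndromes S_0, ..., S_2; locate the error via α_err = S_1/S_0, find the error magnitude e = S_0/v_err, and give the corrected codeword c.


S = (6, 1, 11), error at position 3, error magnitude e = 10, c = [9, 3, 12, 6, 11].

Step 1: column multipliers v_i = (∏_{j≠i}(α_i − α_j))^{−1} mod 13.
  i = 1 (α = 1): (1−7)(1−11)(1−4)(1−12) = (−6)·(−10)·(−3)·(−11) = 1980 ≡ 4, so v_1 = 4^{−1} = 10 (mod 13).
  i = 2 (α = 7): (7−1)(7−11)(7−4)(7−12) = 6·(−4)·3·(−5) = 360 ≡ 9, so v_2 = 9^{−1} = 3 (mod 13).
  i = 3 (α = 11): (11−1)(11−7)(11−4)(11−12) = 10·4·7·(−1) = −280 ≡ 6, so v_3 = 6^{−1} = 11 (mod 13).
  i = 4 (α = 4): (4−1)(4−7)(4−11)(4−12) = 3·(−3)·(−7)·(−8) = −504 ≡ 3, so v_4 = 3^{−1} = 9 (mod 13).
  i = 5 (α = 12): (12−1)(12−7)(12−11)(12−4) = 11·5·1·8 = 440 ≡ 11, so v_5 = 11^{−1} = 6 (mod 13).
  v = [10, 3, 11, 9, 6].
Step 2: syndromes of r = [9, 3, 9, 6, 11] (all sums mod 13).
  S_0 = Σ v_i r_i = 10·9 + 3·3 + 11·9 + 9·6 + 6·11 = 318 ≡ 6.
  S_1 = Σ v_i α_i r_i = 10·1·9 + 3·7·3 + 11·11·9 + 9·4·6 + 6·12·11 = 2250 ≡ 1.
  α_i^2 mod 13 = [1, 10, 4, 3, 1].
  S_2 = Σ v_i α_i^2 r_i = 10·1·9 + 3·10·3 + 11·4·9 + 9·3·6 + 6·1·11 = 804 ≡ 11.
  S = (6, 1, 11) ≠ 0, so r is not a codeword (an error is present).
Step 3: locate the error. For a single error e at position i, S_ℓ = v_i·e·α_i^ℓ, so α_err = S_1/S_0.
  S_0^{−1} = 6^{−1} = 11 (mod 13), so α_err = 1·11 = 11 ≡ 11 = α_3. Error position i = 3.
  Consistency check: S_2/S_1 = 11·1 = 11 ≡ 11 = α_err ✓ (single-error assumption holds).
Step 4: error magnitude e = S_0/v_3 = S_0·∏_{j≠3}(α_3 − α_j) = 6·6 = 36 ≡ 10 (mod 13).
Step 5: correct position 3: c_3 = r_3 − e = 9 − 10 ≡ 12 (mod 13). Hence c = [9, 3, 12, 6, 11].
  Check: interpolating c through the α_i gives m(x) = 10 + 12·x (degree < 2) with m(α_i) = c_i for every i, so c is indeed a codeword.


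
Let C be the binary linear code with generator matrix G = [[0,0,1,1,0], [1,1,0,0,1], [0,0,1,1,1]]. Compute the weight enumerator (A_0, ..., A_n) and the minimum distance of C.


Weight distribution: A_0 = 1, A_1 = 1, A_2 = 2, A_3 = 2, A_4 = 1, A_5 = 1. Minimum distance d = 1.

Enumerate all 2^3 = 8 messages m ∈ F_2^3.
For each, compute codeword c = mG in F_2^5, then tally its weight.
  m = 000 → c = 00000, weight = 0.
  m = 100 → c = 00110, weight = 2.
  m = 010 → c = 11001, weight = 3.
  m = 110 → c = 11111, weight = 5.
  m = 001 → c = 00111, weight = 3.
  m = 101 → c = 00001, weight = 1.
  m = 011 → c = 11110, weight = 4.
  m = 111 → c = 11000, weight = 2.
Tally weights:
  weight 0: 1 codewords.
  weight 1: 1 codewords.
  weight 2: 2 codewords.
  weight 3: 2 codewords.
  weight 4: 1 codewords.
  weight 5: 1 codewords.
Minimum distance d = smallest w > 0 with A_w > 0 = 1.
Sanity: Σ A_w = 8 = 2^3 = 8 ✓.


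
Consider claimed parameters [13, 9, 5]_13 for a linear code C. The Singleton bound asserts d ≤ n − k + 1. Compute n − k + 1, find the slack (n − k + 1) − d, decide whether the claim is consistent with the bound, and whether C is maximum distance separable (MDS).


Singleton RHS = n − k + 1 = 5, slack = 0, bound satisfied, MDS.

Singleton bound: d ≤ n − k + 1.
Here n = 13, k = 9, so n − k + 1 = 5.
Given d = 5, check d ≤ 5: YES.
Slack = (n − k + 1) − d = 0.
The code is MDS (slack = 0).
Description: the claimed parameters are [13, 9, 5]_13; such a code would be MDS (meets Singleton bound).


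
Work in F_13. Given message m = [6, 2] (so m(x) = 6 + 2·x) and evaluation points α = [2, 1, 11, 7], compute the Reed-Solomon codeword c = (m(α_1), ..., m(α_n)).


c = [10, 8, 2, 7]

Message polynomial: m(x) = 6 + 2·x (mod 13).
For each evaluation point α_i, compute m(α_i) mod 13:
  α_1 = 2: Horner steps 2 → 10, so m(2) = 10.
  α_2 = 1: Horner steps 2 → 8, so m(1) = 8.
  α_3 = 11: Horner steps 2 → 2, so m(11) = 2.
  α_4 = 7: Horner steps 2 → 7, so m(7) = 7.
Codeword c = [10, 8, 2, 7] ∈ F_13^4.


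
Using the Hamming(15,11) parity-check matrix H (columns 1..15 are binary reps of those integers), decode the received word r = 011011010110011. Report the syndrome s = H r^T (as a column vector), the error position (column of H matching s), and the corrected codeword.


s = (1, 0, 1, 0)^T, error position = 10, corrected codeword c = 011011010010011

Compute s = H r^T mod 2 one row at a time:
  s_1 = 1 + 0 + 1 + 1 + 0 + 0 + 1 + 1 = 5 ≡ 1 (mod 2).
  s_2 = 0 + 1 + 1 + 0 + 0 + 0 + 1 + 1 = 4 ≡ 0 (mod 2).
  s_3 = 1 + 1 + 1 + 0 + 1 + 1 + 1 + 1 = 7 ≡ 1 (mod 2).
  s_4 = 0 + 1 + 1 + 0 + 0 + 1 + 0 + 1 = 4 ≡ 0 (mod 2).
s = (1, 0, 1, 0)^T — this equals column 10 of H (binary 1010), so error is at position 10.
Correct: flip bit 10 of r = 011011010110011 to get c = 011011010010011.


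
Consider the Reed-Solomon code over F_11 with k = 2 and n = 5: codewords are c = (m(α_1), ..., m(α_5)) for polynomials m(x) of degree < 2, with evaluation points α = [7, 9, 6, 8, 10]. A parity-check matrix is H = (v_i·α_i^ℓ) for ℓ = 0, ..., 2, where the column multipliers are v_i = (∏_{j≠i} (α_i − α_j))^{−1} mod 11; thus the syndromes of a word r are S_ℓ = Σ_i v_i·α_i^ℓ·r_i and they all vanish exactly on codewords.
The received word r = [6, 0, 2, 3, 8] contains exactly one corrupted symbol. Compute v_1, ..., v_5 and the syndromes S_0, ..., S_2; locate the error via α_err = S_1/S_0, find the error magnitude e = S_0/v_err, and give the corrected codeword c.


S = (2, 1, 6), error at position 3, error magnitude e = 4, c = [6, 0, 9, 3, 8].

Step 1: column multipliers v_i = (∏_{j≠i}(α_i − α_j))^{−1} mod 11.
  i = 1 (α = 7): (7−9)(7−6)(7−8)(7−10) = (−2)·1·(−1)·(−3) = −6 ≡ 5, so v_1 = 5^{−1} = 9 (mod 11).
  i = 2 (α = 9): (9−7)(9−6)(9−8)(9−10) = 2·3·1·(−1) = −6 ≡ 5, so v_2 = 5^{−1} = 9 (mod 11).
  i = 3 (α = 6): (6−7)(6−9)(6−8)(6−10) = (−1)·(−3)·(−2)·(−4) = 24 ≡ 2, so v_3 = 2^{−1} = 6 (mod 11).
  i = 4 (α = 8): (8−7)(8−9)(8−6)(8−10) = 1·(−1)·2·(−2) = 4 ≡ 4, so v_4 = 4^{−1} = 3 (mod 11).
  i = 5 (α = 10): (10−7)(10−9)(10−6)(10−8) = 3·1·4·2 = 24 ≡ 2, so v_5 = 2^{−1} = 6 (mod 11).
  v = [9, 9, 6, 3, 6].
Step 2: syndromes of r = [6, 0, 2, 3, 8] (all sums mod 11).
  S_0 = Σ v_i r_i = 9·6 + 9·0 + 6·2 + 3·3 + 6·8 = 123 ≡ 2.
  S_1 = Σ v_i α_i r_i = 9·7·6 + 9·9·0 + 6·6·2 + 3·8·3 + 6·10·8 = 1002 ≡ 1.
  α_i^2 mod 11 = [5, 4, 3, 9, 1].
  S_2 = Σ v_i α_i^2 r_i = 9·5·6 + 9·4·0 + 6·3·2 + 3·9·3 + 6·1·8 = 435 ≡ 6.
  S = (2, 1, 6) ≠ 0, so r is not a codeword (an error is present).
Step 3: locate the error. For a single error e at position i, S_ℓ = v_i·e·α_i^ℓ, so α_err = S_1/S_0.
  S_0^{−1} = 2^{−1} = 6 (mod 11), so α_err = 1·6 = 6 ≡ 6 = α_3. Error position i = 3.
  Consistency check: S_2/S_1 = 6·1 = 6 ≡ 6 = α_err ✓ (single-error assumption holds).
Step 4: error magnitude e = S_0/v_3 = S_0·∏_{j≠3}(α_3 − α_j) = 2·2 = 4 ≡ 4 (mod 11).
Step 5: correct position 3: c_3 = r_3 − e = 2 − 4 ≡ 9 (mod 11). Hence c = [6, 0, 9, 3, 8].
  Check: interpolating c through the α_i gives m(x) = 5 + 8·x (degree < 2) with m(α_i) = c_i for every i, so c is indeed a codeword.


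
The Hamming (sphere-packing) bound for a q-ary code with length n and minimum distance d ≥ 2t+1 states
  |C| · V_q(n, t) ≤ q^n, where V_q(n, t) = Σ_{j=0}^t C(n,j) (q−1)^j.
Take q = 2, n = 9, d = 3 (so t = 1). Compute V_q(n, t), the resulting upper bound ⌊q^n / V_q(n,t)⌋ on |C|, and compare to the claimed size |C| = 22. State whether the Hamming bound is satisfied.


V_q(n, t) = 10, q^n = 512, Hamming bound = 51, |C| = 22 ≤ bound (satisfied).

Step 1: Compute V_q(n, t) = Σ_{j=0}^1 C(n, j) (q−1)^j.
  j = 0: C(9,0)·(1)^0 = 1·1 = 1.
  j = 1: C(9,1)·(1)^1 = 9·1 = 9.
  V_q(n, t) = 1 + 9 = 10.
Step 2: q^n = 2^9 = 512.
Step 3: Hamming bound ⌊q^n / V_q(n,t)⌋ = ⌊512/10⌋ = 51.
Step 4: Compare |C| = 22 to 51: satisfied.
The claimed |C| lies below the Hamming bound.


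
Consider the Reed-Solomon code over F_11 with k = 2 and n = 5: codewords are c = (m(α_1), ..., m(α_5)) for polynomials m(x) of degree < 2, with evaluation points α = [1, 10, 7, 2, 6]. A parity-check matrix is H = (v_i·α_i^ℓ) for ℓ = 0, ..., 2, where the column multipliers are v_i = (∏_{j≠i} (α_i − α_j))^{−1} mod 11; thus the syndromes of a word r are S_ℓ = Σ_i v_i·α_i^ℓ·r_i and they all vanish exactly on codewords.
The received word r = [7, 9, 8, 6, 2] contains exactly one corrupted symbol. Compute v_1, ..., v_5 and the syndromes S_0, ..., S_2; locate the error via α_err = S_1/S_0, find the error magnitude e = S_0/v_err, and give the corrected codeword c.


S = (2, 3, 10), error at position 3, error magnitude e = 7, c = [7, 9, 1, 6, 2].

Step 1: column multipliers v_i = (∏_{j≠i}(α_i − α_j))^{−1} mod 11.
  i = 1 (α = 1): (1−10)(1−7)(1−2)(1−6) = (−9)·(−6)·(−1)·(−5) = 270 ≡ 6, so v_1 = 6^{−1} = 2 (mod 11).
  i = 2 (α = 10): (10−1)(10−7)(10−2)(10−6) = 9·3·8·4 = 864 ≡ 6, so v_2 = 6^{−1} = 2 (mod 11).
  i = 3 (α = 7): (7−1)(7−10)(7−2)(7−6) = 6·(−3)·5·1 = −90 ≡ 9, so v_3 = 9^{−1} = 5 (mod 11).
  i = 4 (α = 2): (2−1)(2−10)(2−7)(2−6) = 1·(−8)·(−5)·(−4) = −160 ≡ 5, so v_4 = 5^{−1} = 9 (mod 11).
  i = 5 (α = 6): (6−1)(6−10)(6−7)(6−2) = 5·(−4)·(−1)·4 = 80 ≡ 3, so v_5 = 3^{−1} = 4 (mod 11).
  v = [2, 2, 5, 9, 4].
Step 2: syndromes of r = [7, 9, 8, 6, 2] (all sums mod 11).
  S_0 = Σ v_i r_i = 2·7 + 2·9 + 5·8 + 9·6 + 4·2 = 134 ≡ 2.
  S_1 = Σ v_i α_i r_i = 2·1·7 + 2·10·9 + 5·7·8 + 9·2·6 + 4·6·2 = 630 ≡ 3.
  α_i^2 mod 11 = [1, 1, 5, 4, 3].
  S_2 = Σ v_i α_i^2 r_i = 2·1·7 + 2·1·9 + 5·5·8 + 9·4·6 + 4·3·2 = 472 ≡ 10.
  S = (2, 3, 10) ≠ 0, so r is not a codeword (an error is present).
Step 3: locate the error. For a single error e at position i, S_ℓ = v_i·e·α_i^ℓ, so α_err = S_1/S_0.
  S_0^{−1} = 2^{−1} = 6 (mod 11), so α_err = 3·6 = 18 ≡ 7 = α_3. Error position i = 3.
  Consistency check: S_2/S_1 = 10·4 = 40 ≡ 7 = α_err ✓ (single-error assumption holds).
Step 4: error magnitude e = S_0/v_3 = S_0·∏_{j≠3}(α_3 − α_j) = 2·9 = 18 ≡ 7 (mod 11).
Step 5: correct position 3: c_3 = r_3 − e = 8 − 7 ≡ 1 (mod 11). Hence c = [7, 9, 1, 6, 2].
  Check: interpolating c through the α_i gives m(x) = 8 + 10·x (degree < 2) with m(α_i) = c_i for every i, so c is indeed a codeword.


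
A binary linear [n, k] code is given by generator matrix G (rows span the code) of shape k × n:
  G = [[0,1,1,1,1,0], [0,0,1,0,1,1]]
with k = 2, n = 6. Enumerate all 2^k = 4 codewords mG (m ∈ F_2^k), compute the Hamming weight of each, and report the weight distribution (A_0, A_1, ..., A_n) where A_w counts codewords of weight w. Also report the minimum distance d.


Weight distribution: A_0 = 1, A_3 = 2, A_4 = 1. Minimum distance d = 3.

Enumerate all 2^2 = 4 messages m ∈ F_2^2.
For each, compute codeword c = mG in F_2^6, then tally its weight.
  m = 00 → c = 000000, weight = 0.
  m = 10 → c = 011110, weight = 4.
  m = 01 → c = 001011, weight = 3.
  m = 11 → c = 010101, weight = 3.
Tally weights:
  weight 0: 1 codewords.
  weight 3: 2 codewords.
  weight 4: 1 codewords.
Minimum distance d = smallest w > 0 with A_w > 0 = 3.
Sanity: Σ A_w = 4 = 2^2 = 4 ✓.


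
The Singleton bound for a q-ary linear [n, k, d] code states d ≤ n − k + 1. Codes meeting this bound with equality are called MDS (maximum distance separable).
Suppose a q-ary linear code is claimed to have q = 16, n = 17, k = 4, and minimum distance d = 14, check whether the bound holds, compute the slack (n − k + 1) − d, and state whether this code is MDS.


Singleton RHS = n − k + 1 = 14, slack = 0, bound satisfied, MDS.

Singleton bound: d ≤ n − k + 1.
Here n = 17, k = 4, so n − k + 1 = 14.
Given d = 14, check d ≤ 14: YES.
Slack = (n − k + 1) − d = 0.
The code is MDS (slack = 0).
Description: the claimed parameters are [17, 4, 14]_16; such a code would be MDS (meets Singleton bound).


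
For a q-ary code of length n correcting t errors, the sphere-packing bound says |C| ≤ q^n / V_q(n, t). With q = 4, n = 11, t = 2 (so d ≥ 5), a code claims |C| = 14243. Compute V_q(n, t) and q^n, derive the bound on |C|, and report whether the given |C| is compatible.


V_q(n, t) = 529, q^n = 4194304, Hamming bound = 7928, |C| = 14243 > bound (violated).

Step 1: Compute V_q(n, t) = Σ_{j=0}^2 C(n, j) (q−1)^j.
  j = 0: C(11,0)·(3)^0 = 1·1 = 1.
  j = 1: C(11,1)·(3)^1 = 11·3 = 33.
  j = 2: C(11,2)·(3)^2 = 55·9 = 495.
  V_q(n, t) = 1 + 33 + 495 = 529.
Step 2: q^n = 4^11 = 4194304.
Step 3: Hamming bound ⌊q^n / V_q(n,t)⌋ = ⌊4194304/529⌋ = 7928.
Step 4: Compare |C| = 14243 to 7928: violated.
The claimed |C| lies above the Hamming bound, so no 4-ary code of length 11 with d ≥ 5 can have 14243 codewords.


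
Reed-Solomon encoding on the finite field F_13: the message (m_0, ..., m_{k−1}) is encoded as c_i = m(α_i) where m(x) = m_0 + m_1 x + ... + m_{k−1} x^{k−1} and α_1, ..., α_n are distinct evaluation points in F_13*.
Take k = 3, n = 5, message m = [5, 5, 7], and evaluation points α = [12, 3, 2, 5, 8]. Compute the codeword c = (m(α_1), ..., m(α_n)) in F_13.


c = [7, 5, 4, 10, 12]

Message polynomial: m(x) = 5 + 5·x + 7·x^2 (mod 13).
For each evaluation point α_i, compute m(α_i) mod 13:
  α_1 = 12: Horner steps 7 → 11 → 7, so m(12) = 7.
  α_2 = 3: Horner steps 7 → 0 → 5, so m(3) = 5.
  α_3 = 2: Horner steps 7 → 6 → 4, so m(2) = 4.
  α_4 = 5: Horner steps 7 → 1 → 10, so m(5) = 10.
  α_5 = 8: Horner steps 7 → 9 → 12, so m(8) = 12.
Codeword c = [7, 5, 4, 10, 12] ∈ F_13^5.


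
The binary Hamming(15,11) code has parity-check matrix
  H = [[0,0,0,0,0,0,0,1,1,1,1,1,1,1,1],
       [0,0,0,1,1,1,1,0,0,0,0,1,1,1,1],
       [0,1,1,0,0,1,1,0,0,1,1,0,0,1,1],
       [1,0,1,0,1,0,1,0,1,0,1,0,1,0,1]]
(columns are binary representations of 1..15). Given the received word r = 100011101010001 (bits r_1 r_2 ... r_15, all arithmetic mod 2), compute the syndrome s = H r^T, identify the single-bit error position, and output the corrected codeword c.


s = (1, 0, 0, 0)^T, error position = 8, corrected codeword c = 100011111010001

Compute s = H r^T mod 2 one row at a time:
  s_1 = 0 + 1 + 0 + 1 + 0 + 0 + 0 + 1 = 3 ≡ 1 (mod 2).
  s_2 = 0 + 1 + 1 + 1 + 0 + 0 + 0 + 1 = 4 ≡ 0 (mod 2).
  s_3 = 0 + 0 + 1 + 1 + 0 + 1 + 0 + 1 = 4 ≡ 0 (mod 2).
  s_4 = 1 + 0 + 1 + 1 + 1 + 1 + 0 + 1 = 6 ≡ 0 (mod 2).
s = (1, 0, 0, 0)^T — this equals column 8 of H (binary 1000), so error is at position 8.
Correct: flip bit 8 of r = 100011101010001 to get c = 100011111010001.


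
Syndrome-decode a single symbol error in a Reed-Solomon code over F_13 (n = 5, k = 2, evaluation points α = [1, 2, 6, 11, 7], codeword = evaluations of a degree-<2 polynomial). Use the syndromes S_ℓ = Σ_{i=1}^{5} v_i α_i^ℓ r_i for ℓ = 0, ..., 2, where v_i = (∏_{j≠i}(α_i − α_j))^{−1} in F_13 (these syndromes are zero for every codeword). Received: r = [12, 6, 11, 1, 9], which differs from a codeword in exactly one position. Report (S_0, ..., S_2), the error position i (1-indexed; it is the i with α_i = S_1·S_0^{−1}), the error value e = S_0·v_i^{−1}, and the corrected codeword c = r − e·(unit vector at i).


S = (4, 4, 4), error at position 1, error magnitude e = 4, c = [8, 6, 11, 1, 9].

Step 1: column multipliers v_i = (∏_{j≠i}(α_i − α_j))^{−1} mod 13.
  i = 1 (α = 1): (1−2)(1−6)(1−11)(1−7) = (−1)·(−5)·(−10)·(−6) = 300 ≡ 1, so v_1 = 1^{−1} = 1 (mod 13).
  i = 2 (α = 2): (2−1)(2−6)(2−11)(2−7) = 1·(−4)·(−9)·(−5) = −180 ≡ 2, so v_2 = 2^{−1} = 7 (mod 13).
  i = 3 (α = 6): (6−1)(6−2)(6−11)(6−7) = 5·4·(−5)·(−1) = 100 ≡ 9, so v_3 = 9^{−1} = 3 (mod 13).
  i = 4 (α = 11): (11−1)(11−2)(11−6)(11−7) = 10·9·5·4 = 1800 ≡ 6, so v_4 = 6^{−1} = 11 (mod 13).
  i = 5 (α = 7): (7−1)(7−2)(7−6)(7−11) = 6·5·1·(−4) = −120 ≡ 10, so v_5 = 10^{−1} = 4 (mod 13).
  v = [1, 7, 3, 11, 4].
Step 2: syndromes of r = [12, 6, 11, 1, 9] (all sums mod 13).
  S_0 = Σ v_i r_i = 1·12 + 7·6 + 3·11 + 11·1 + 4·9 = 134 ≡ 4.
  S_1 = Σ v_i α_i r_i = 1·1·12 + 7·2·6 + 3·6·11 + 11·11·1 + 4·7·9 = 667 ≡ 4.
  α_i^2 mod 13 = [1, 4, 10, 4, 10].
  S_2 = Σ v_i α_i^2 r_i = 1·1·12 + 7·4·6 + 3·10·11 + 11·4·1 + 4·10·9 = 914 ≡ 4.
  S = (4, 4, 4) ≠ 0, so r is not a codeword (an error is present).
Step 3: locate the error. For a single error e at position i, S_ℓ = v_i·e·α_i^ℓ, so α_err = S_1/S_0.
  S_0^{−1} = 4^{−1} = 10 (mod 13), so α_err = 4·10 = 40 ≡ 1 = α_1. Error position i = 1.
  Consistency check: S_2/S_1 = 4·10 = 40 ≡ 1 = α_err ✓ (single-error assumption holds).
Step 4: error magnitude e = S_0/v_1 = S_0·∏_{j≠1}(α_1 − α_j) = 4·1 = 4 ≡ 4 (mod 13).
Step 5: correct position 1: c_1 = r_1 − e = 12 − 4 ≡ 8 (mod 13). Hence c = [8, 6, 11, 1, 9].
  Check: interpolating c through the α_i gives m(x) = 10 + 11·x (degree < 2) with m(α_i) = c_i for every i, so c is indeed a codeword.


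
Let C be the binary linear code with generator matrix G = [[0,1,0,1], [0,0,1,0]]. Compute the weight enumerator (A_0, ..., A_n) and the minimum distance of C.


Weight distribution: A_0 = 1, A_1 = 1, A_2 = 1, A_3 = 1. Minimum distance d = 1.

Enumerate all 2^2 = 4 messages m ∈ F_2^2.
For each, compute codeword c = mG in F_2^4, then tally its weight.
  m = 00 → c = 0000, weight = 0.
  m = 10 → c = 0101, weight = 2.
  m = 01 → c = 0010, weight = 1.
  m = 11 → c = 0111, weight = 3.
Tally weights:
  weight 0: 1 codewords.
  weight 1: 1 codewords.
  weight 2: 1 codewords.
  weight 3: 1 codewords.
Minimum distance d = smallest w > 0 with A_w > 0 = 1.
Sanity: Σ A_w = 4 = 2^2 = 4 ✓.


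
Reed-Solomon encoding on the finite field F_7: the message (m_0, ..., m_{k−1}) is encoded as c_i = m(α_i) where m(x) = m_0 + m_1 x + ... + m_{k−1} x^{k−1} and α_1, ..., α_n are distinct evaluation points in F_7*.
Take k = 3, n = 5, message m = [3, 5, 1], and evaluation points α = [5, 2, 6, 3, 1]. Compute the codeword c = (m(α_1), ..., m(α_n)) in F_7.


c = [4, 3, 6, 6, 2]

Message polynomial: m(x) = 3 + 5·x + 1·x^2 (mod 7).
For each evaluation point α_i, compute m(α_i) mod 7:
  α_1 = 5: Horner steps 1 → 3 → 4, so m(5) = 4.
  α_2 = 2: Horner steps 1 → 0 → 3, so m(2) = 3.
  α_3 = 6: Horner steps 1 → 4 → 6, so m(6) = 6.
  α_4 = 3: Horner steps 1 → 1 → 6, so m(3) = 6.
  α_5 = 1: Horner steps 1 → 6 → 2, so m(1) = 2.
Codeword c = [4, 3, 6, 6, 2] ∈ F_7^5.


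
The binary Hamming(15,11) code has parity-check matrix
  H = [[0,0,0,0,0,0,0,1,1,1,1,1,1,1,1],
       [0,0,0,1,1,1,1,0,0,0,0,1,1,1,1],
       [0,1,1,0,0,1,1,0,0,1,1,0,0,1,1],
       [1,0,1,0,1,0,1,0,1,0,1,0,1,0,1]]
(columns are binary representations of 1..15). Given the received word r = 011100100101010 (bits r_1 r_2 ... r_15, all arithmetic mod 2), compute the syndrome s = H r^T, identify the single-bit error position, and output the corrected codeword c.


s = (1, 0, 1, 0)^T, error position = 10, corrected codeword c = 011100100001010

Compute s = H r^T mod 2 one row at a time:
  s_1 = 0 + 0 + 1 + 0 + 1 + 0 + 1 + 0 = 3 ≡ 1 (mod 2).
  s_2 = 1 + 0 + 0 + 1 + 1 + 0 + 1 + 0 = 4 ≡ 0 (mod 2).
  s_3 = 1 + 1 + 0 + 1 + 1 + 0 + 1 + 0 = 5 ≡ 1 (mod 2).
  s_4 = 0 + 1 + 0 + 1 + 0 + 0 + 0 + 0 = 2 ≡ 0 (mod 2).
s = (1, 0, 1, 0)^T — this equals column 10 of H (binary 1010), so error is at position 10.
Correct: flip bit 10 of r = 011100100101010 to get c = 011100100001010.


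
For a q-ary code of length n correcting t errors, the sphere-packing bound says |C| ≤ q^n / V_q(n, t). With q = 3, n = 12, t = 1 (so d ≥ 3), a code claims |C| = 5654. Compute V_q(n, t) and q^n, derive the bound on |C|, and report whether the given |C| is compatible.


V_q(n, t) = 25, q^n = 531441, Hamming bound = 21257, |C| = 5654 ≤ bound (satisfied).

Step 1: Compute V_q(n, t) = Σ_{j=0}^1 C(n, j) (q−1)^j.
  j = 0: C(12,0)·(2)^0 = 1·1 = 1.
  j = 1: C(12,1)·(2)^1 = 12·2 = 24.
  V_q(n, t) = 1 + 24 = 25.
Step 2: q^n = 3^12 = 531441.
Step 3: Hamming bound ⌊q^n / V_q(n,t)⌋ = ⌊531441/25⌋ = 21257.
Step 4: Compare |C| = 5654 to 21257: satisfied.
The claimed |C| lies below the Hamming bound.


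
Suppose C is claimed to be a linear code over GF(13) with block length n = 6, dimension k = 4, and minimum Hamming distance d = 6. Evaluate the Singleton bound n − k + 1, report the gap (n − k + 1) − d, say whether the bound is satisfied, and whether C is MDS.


Singleton RHS = n − k + 1 = 3, slack = -3, bound violated (no such code; not MDS).

Singleton bound: d ≤ n − k + 1.
Here n = 6, k = 4, so n − k + 1 = 3.
Given d = 6, check d ≤ 3: NO.
Slack = (n − k + 1) − d = -3.
The slack is negative: d = 6 exceeds n − k + 1 = 3 by 3, so the Singleton bound is violated and no linear [6, 4, 6]_13 code can exist. In particular it is not MDS (MDS requires d = n − k + 1 exactly).
Description: the claimed parameters are [6, 4, 6]_13; such a code would be impossible (violates the Singleton bound).


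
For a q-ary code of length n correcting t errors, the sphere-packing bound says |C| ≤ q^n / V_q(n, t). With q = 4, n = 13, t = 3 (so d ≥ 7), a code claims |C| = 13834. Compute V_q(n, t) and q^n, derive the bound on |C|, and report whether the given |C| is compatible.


V_q(n, t) = 8464, q^n = 67108864, Hamming bound = 7928, |C| = 13834 > bound (violated).

Step 1: Compute V_q(n, t) = Σ_{j=0}^3 C(n, j) (q−1)^j.
  j = 0: C(13,0)·(3)^0 = 1·1 = 1.
  j = 1: C(13,1)·(3)^1 = 13·3 = 39.
  j = 2: C(13,2)·(3)^2 = 78·9 = 702.
  j = 3: C(13,3)·(3)^3 = 286·27 = 7722.
  V_q(n, t) = 1 + 39 + 702 + 7722 = 8464.
Step 2: q^n = 4^13 = 67108864.
Step 3: Hamming bound ⌊q^n / V_q(n,t)⌋ = ⌊67108864/8464⌋ = 7928.
Step 4: Compare |C| = 13834 to 7928: violated.
The claimed |C| lies above the Hamming bound, so no 4-ary code of length 13 with d ≥ 7 can have 13834 codewords.


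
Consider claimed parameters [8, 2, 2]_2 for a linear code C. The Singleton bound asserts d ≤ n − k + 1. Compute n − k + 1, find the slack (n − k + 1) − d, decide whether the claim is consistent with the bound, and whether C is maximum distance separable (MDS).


Singleton RHS = n − k + 1 = 7, slack = 5, bound satisfied, not MDS.

Singleton bound: d ≤ n − k + 1.
Here n = 8, k = 2, so n − k + 1 = 7.
Given d = 2, check d ≤ 7: YES.
Slack = (n − k + 1) − d = 5.
The code is NOT MDS (slack = 5 > 0).
Description: the claimed parameters are [8, 2, 2]_2; such a code would be non-MDS.


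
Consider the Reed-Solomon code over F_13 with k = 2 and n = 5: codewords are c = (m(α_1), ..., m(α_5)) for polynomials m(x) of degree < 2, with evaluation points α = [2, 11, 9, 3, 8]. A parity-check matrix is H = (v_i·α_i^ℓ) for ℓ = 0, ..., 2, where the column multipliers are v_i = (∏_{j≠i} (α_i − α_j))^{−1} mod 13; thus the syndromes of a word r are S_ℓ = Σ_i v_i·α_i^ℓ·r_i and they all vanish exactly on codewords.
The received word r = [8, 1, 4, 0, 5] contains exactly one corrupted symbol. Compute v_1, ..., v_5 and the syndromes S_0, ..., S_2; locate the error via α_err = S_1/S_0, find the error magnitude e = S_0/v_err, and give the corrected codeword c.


S = (7, 4, 6), error at position 5, error magnitude e = 6, c = [8, 1, 4, 0, 12].

Step 1: column multipliers v_i = (∏_{j≠i}(α_i − α_j))^{−1} mod 13.
  i = 1 (α = 2): (2−11)(2−9)(2−3)(2−8) = (−9)·(−7)·(−1)·(−6) = 378 ≡ 1, so v_1 = 1^{−1} = 1 (mod 13).
  i = 2 (α = 11): (11−2)(11−9)(11−3)(11−8) = 9·2·8·3 = 432 ≡ 3, so v_2 = 3^{−1} = 9 (mod 13).
  i = 3 (α = 9): (9−2)(9−11)(9−3)(9−8) = 7·(−2)·6·1 = −84 ≡ 7, so v_3 = 7^{−1} = 2 (mod 13).
  i = 4 (α = 3): (3−2)(3−11)(3−9)(3−8) = 1·(−8)·(−6)·(−5) = −240 ≡ 7, so v_4 = 7^{−1} = 2 (mod 13).
  i = 5 (α = 8): (8−2)(8−11)(8−9)(8−3) = 6·(−3)·(−1)·5 = 90 ≡ 12, so v_5 = 12^{−1} = 12 (mod 13).
  v = [1, 9, 2, 2, 12].
Step 2: syndromes of r = [8, 1, 4, 0, 5] (all sums mod 13).
  S_0 = Σ v_i r_i = 1·8 + 9·1 + 2·4 + 2·0 + 12·5 = 85 ≡ 7.
  S_1 = Σ v_i α_i r_i = 1·2·8 + 9·11·1 + 2·9·4 + 2·3·0 + 12·8·5 = 667 ≡ 4.
  α_i^2 mod 13 = [4, 4, 3, 9, 12].
  S_2 = Σ v_i α_i^2 r_i = 1·4·8 + 9·4·1 + 2·3·4 + 2·9·0 + 12·12·5 = 812 ≡ 6.
  S = (7, 4, 6) ≠ 0, so r is not a codeword (an error is present).
Step 3: locate the error. For a single error e at position i, S_ℓ = v_i·e·α_i^ℓ, so α_err = S_1/S_0.
  S_0^{−1} = 7^{−1} = 2 (mod 13), so α_err = 4·2 = 8 ≡ 8 = α_5. Error position i = 5.
  Consistency check: S_2/S_1 = 6·10 = 60 ≡ 8 = α_err ✓ (single-error assumption holds).
Step 4: error magnitude e = S_0/v_5 = S_0·∏_{j≠5}(α_5 − α_j) = 7·12 = 84 ≡ 6 (mod 13).
Step 5: correct position 5: c_5 = r_5 − e = 5 − 6 ≡ 12 (mod 13). Hence c = [8, 1, 4, 0, 12].
  Check: interpolating c through the α_i gives m(x) = 11 + 5·x (degree < 2) with m(α_i) = c_i for every i, so c is indeed a codeword.


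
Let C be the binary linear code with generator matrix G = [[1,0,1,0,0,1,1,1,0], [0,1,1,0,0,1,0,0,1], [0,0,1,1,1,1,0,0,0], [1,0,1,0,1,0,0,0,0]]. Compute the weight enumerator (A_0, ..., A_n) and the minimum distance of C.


Weight distribution: A_0 = 1, A_3 = 2, A_4 = 5, A_5 = 5, A_6 = 2, A_9 = 1. Minimum distance d = 3.

Enumerate all 2^4 = 16 messages m ∈ F_2^4.
For each, compute codeword c = mG in F_2^9, then tally its weight.
  m = 0000 → c = 000000000, weight = 0.
  m = 1000 → c = 101001110, weight = 5.
  m = 0100 → c = 011001001, weight = 4.
  m = 1100 → c = 110000111, weight = 5.
  m = 0010 → c = 001111000, weight = 4.
  m = 1010 → c = 100110110, weight = 5.
  m = 0110 → c = 010110001, weight = 4.
  m = 1110 → c = 111111111, weight = 9.
  m = 0001 → c = 101010000, weight = 3.
  m = 1001 → c = 000011110, weight = 4.
  m = 0101 → c = 110011001, weight = 5.
  m = 1101 → c = 011010111, weight = 6.
  m = 0011 → c = 100101000, weight = 3.
  m = 1011 → c = 001100110, weight = 4.
  m = 0111 → c = 111100001, weight = 5.
  m = 1111 → c = 010101111, weight = 6.
Tally weights:
  weight 0: 1 codewords.
  weight 3: 2 codewords.
  weight 4: 5 codewords.
  weight 5: 5 codewords.
  weight 6: 2 codewords.
  weight 9: 1 codewords.
Minimum distance d = smallest w > 0 with A_w > 0 = 3.
Sanity: Σ A_w = 16 = 2^4 = 16 ✓.


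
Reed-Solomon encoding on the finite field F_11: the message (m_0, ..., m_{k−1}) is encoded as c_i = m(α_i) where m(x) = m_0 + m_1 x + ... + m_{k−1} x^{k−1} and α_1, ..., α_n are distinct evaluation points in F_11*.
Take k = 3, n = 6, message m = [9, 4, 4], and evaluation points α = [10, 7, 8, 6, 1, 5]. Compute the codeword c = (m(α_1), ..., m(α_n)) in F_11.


c = [9, 2, 0, 1, 6, 8]

Message polynomial: m(x) = 9 + 4·x + 4·x^2 (mod 11).
For each evaluation point α_i, compute m(α_i) mod 11:
  α_1 = 10: Horner steps 4 → 0 → 9, so m(10) = 9.
  α_2 = 7: Horner steps 4 → 10 → 2, so m(7) = 2.
  α_3 = 8: Horner steps 4 → 3 → 0, so m(8) = 0.
  α_4 = 6: Horner steps 4 → 6 → 1, so m(6) = 1.
  α_5 = 1: Horner steps 4 → 8 → 6, so m(1) = 6.
  α_6 = 5: Horner steps 4 → 2 → 8, so m(5) = 8.
Codeword c = [9, 2, 0, 1, 6, 8] ∈ F_11^6.


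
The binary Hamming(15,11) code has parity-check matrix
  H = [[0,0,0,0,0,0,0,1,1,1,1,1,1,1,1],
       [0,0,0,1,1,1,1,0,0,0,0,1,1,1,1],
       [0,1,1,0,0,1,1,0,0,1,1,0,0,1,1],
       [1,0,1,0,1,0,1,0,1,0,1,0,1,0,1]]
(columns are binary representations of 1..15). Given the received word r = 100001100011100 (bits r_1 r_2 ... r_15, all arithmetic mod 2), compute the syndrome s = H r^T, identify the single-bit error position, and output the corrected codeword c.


s = (1, 0, 1, 0)^T, error position = 10, corrected codeword c = 100001100111100

Compute s = H r^T mod 2 one row at a time:
  s_1 = 0 + 0 + 0 + 1 + 1 + 1 + 0 + 0 = 3 ≡ 1 (mod 2).
  s_2 = 0 + 0 + 1 + 1 + 1 + 1 + 0 + 0 = 4 ≡ 0 (mod 2).
  s_3 = 0 + 0 + 1 + 1 + 0 + 1 + 0 + 0 = 3 ≡ 1 (mod 2).
  s_4 = 1 + 0 + 0 + 1 + 0 + 1 + 1 + 0 = 4 ≡ 0 (mod 2).
s = (1, 0, 1, 0)^T — this equals column 10 of H (binary 1010), so error is at position 10.
Correct: flip bit 10 of r = 100001100011100 to get c = 100001100111100.


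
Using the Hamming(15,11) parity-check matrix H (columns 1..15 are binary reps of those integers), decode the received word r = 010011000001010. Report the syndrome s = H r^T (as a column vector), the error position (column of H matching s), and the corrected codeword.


s = (0, 0, 1, 1)^T, error position = 3, corrected codeword c = 011011000001010

Compute s = H r^T mod 2 one row at a time:
  s_1 = 0 + 0 + 0 + 0 + 1 + 0 + 1 + 0 = 2 ≡ 0 (mod 2).
  s_2 = 0 + 1 + 1 + 0 + 1 + 0 + 1 + 0 = 4 ≡ 0 (mod 2).
  s_3 = 1 + 0 + 1 + 0 + 0 + 0 + 1 + 0 = 3 ≡ 1 (mod 2).
  s_4 = 0 + 0 + 1 + 0 + 0 + 0 + 0 + 0 = 1 ≡ 1 (mod 2).
s = (0, 0, 1, 1)^T — this equals column 3 of H (binary 0011), so error is at position 3.
Correct: flip bit 3 of r = 010011000001010 to get c = 011011000001010.


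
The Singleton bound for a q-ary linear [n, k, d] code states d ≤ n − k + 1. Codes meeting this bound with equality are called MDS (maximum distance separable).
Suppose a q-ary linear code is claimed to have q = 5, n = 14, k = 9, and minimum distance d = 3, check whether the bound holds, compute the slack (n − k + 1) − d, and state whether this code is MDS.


Singleton RHS = n − k + 1 = 6, slack = 3, bound satisfied, not MDS.

Singleton bound: d ≤ n − k + 1.
Here n = 14, k = 9, so n − k + 1 = 6.
Given d = 3, check d ≤ 6: YES.
Slack = (n − k + 1) − d = 3.
The code is NOT MDS (slack = 3 > 0).
Description: the claimed parameters are [14, 9, 3]_5; such a code would be non-MDS.


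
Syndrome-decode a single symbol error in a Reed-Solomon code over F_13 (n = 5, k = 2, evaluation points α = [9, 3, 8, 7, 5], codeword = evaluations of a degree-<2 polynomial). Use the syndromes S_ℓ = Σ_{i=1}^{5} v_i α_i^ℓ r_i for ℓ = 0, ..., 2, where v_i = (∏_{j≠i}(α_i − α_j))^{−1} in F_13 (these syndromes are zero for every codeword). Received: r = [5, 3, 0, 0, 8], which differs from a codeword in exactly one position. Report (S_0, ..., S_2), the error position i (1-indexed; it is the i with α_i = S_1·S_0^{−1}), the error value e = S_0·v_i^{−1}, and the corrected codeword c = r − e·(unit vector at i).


S = (11, 10, 2), error at position 3, error magnitude e = 4, c = [5, 3, 9, 0, 8].

Step 1: column multipliers v_i = (∏_{j≠i}(α_i − α_j))^{−1} mod 13.
  i = 1 (α = 9): (9−3)(9−8)(9−7)(9−5) = 6·1·2·4 = 48 ≡ 9, so v_1 = 9^{−1} = 3 (mod 13).
  i = 2 (α = 3): (3−9)(3−8)(3−7)(3−5) = (−6)·(−5)·(−4)·(−2) = 240 ≡ 6, so v_2 = 6^{−1} = 11 (mod 13).
  i = 3 (α = 8): (8−9)(8−3)(8−7)(8−5) = (−1)·5·1·3 = −15 ≡ 11, so v_3 = 11^{−1} = 6 (mod 13).
  i = 4 (α = 7): (7−9)(7−3)(7−8)(7−5) = (−2)·4·(−1)·2 = 16 ≡ 3, so v_4 = 3^{−1} = 9 (mod 13).
  i = 5 (α = 5): (5−9)(5−3)(5−8)(5−7) = (−4)·2·(−3)·(−2) = −48 ≡ 4, so v_5 = 4^{−1} = 10 (mod 13).
  v = [3, 11, 6, 9, 10].
Step 2: syndromes of r = [5, 3, 0, 0, 8] (all sums mod 13).
  S_0 = Σ v_i r_i = 3·5 + 11·3 + 6·0 + 9·0 + 10·8 = 128 ≡ 11.
  S_1 = Σ v_i α_i r_i = 3·9·5 + 11·3·3 + 6·8·0 + 9·7·0 + 10·5·8 = 634 ≡ 10.
  α_i^2 mod 13 = [3, 9, 12, 10, 12].
  S_2 = Σ v_i α_i^2 r_i = 3·3·5 + 11·9·3 + 6·12·0 + 9·10·0 + 10·12·8 = 1302 ≡ 2.
  S = (11, 10, 2) ≠ 0, so r is not a codeword (an error is present).
Step 3: locate the error. For a single error e at position i, S_ℓ = v_i·e·α_i^ℓ, so α_err = S_1/S_0.
  S_0^{−1} = 11^{−1} = 6 (mod 13), so α_err = 10·6 = 60 ≡ 8 = α_3. Error position i = 3.
  Consistency check: S_2/S_1 = 2·4 = 8 ≡ 8 = α_err ✓ (single-error assumption holds).
Step 4: error magnitude e = S_0/v_3 = S_0·∏_{j≠3}(α_3 − α_j) = 11·11 = 121 ≡ 4 (mod 13).
Step 5: correct position 3: c_3 = r_3 − e = 0 − 4 ≡ 9 (mod 13). Hence c = [5, 3, 9, 0, 8].
  Check: interpolating c through the α_i gives m(x) = 2 + 9·x (degree < 2) with m(α_i) = c_i for every i, so c is indeed a codeword.


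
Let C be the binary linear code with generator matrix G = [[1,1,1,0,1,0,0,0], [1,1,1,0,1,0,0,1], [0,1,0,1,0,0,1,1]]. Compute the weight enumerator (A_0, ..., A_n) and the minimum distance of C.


Weight distribution: A_0 = 1, A_1 = 1, A_3 = 1, A_4 = 2, A_5 = 2, A_6 = 1. Minimum distance d = 1.

Enumerate all 2^3 = 8 messages m ∈ F_2^3.
For each, compute codeword c = mG in F_2^8, then tally its weight.
  m = 000 → c = 00000000, weight = 0.
  m = 100 → c = 11101000, weight = 4.
  m = 010 → c = 11101001, weight = 5.
  m = 110 → c = 00000001, weight = 1.
  m = 001 → c = 01010011, weight = 4.
  m = 101 → c = 10111011, weight = 6.
  m = 011 → c = 10111010, weight = 5.
  m = 111 → c = 01010010, weight = 3.
Tally weights:
  weight 0: 1 codewords.
  weight 1: 1 codewords.
  weight 3: 1 codewords.
  weight 4: 2 codewords.
  weight 5: 2 codewords.
  weight 6: 1 codewords.
Minimum distance d = smallest w > 0 with A_w > 0 = 1.
Sanity: Σ A_w = 8 = 2^3 = 8 ✓.


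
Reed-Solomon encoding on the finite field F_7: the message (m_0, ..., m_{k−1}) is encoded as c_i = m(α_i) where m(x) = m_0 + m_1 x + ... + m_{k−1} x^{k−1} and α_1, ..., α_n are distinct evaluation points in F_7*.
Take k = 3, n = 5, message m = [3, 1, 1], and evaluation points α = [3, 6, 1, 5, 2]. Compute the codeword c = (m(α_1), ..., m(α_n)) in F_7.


c = [1, 3, 5, 5, 2]

Message polynomial: m(x) = 3 + 1·x + 1·x^2 (mod 7).
For each evaluation point α_i, compute m(α_i) mod 7:
  α_1 = 3: Horner steps 1 → 4 → 1, so m(3) = 1.
  α_2 = 6: Horner steps 1 → 0 → 3, so m(6) = 3.
  α_3 = 1: Horner steps 1 → 2 → 5, so m(1) = 5.
  α_4 = 5: Horner steps 1 → 6 → 5, so m(5) = 5.
  α_5 = 2: Horner steps 1 → 3 → 2, so m(2) = 2.
Codeword c = [1, 3, 5, 5, 2] ∈ F_7^5.
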